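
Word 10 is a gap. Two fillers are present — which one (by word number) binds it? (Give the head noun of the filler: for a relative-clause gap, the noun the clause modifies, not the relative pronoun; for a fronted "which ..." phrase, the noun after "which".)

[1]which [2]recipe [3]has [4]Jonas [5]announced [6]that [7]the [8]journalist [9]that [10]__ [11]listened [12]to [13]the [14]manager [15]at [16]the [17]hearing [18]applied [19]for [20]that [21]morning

The marked gap is inside the relative clause, the subject of "listened".
Its filler is the head noun "journalist" (via "that"), at word 8.
(The other dependency links word 2 to a gap after word 19.)

8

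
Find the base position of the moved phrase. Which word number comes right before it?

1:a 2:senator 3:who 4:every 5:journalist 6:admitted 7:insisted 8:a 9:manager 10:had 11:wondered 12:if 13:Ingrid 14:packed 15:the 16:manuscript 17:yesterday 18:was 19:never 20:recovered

6

The displaced element is "a senator" (word 2).
It is linked across 1 clause boundary (Ø).
It functions as the subject of "insisted", so the gap sits immediately after word 6 ("admitted").
Base order: Every journalist admitted that a senator insisted a manager had wondered if Ingrid packed the manuscript yesterday.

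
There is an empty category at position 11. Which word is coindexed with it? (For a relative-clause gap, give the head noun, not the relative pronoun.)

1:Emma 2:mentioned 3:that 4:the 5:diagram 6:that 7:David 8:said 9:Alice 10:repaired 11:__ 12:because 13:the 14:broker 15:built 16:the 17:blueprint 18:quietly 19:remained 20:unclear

5

The gap at 11 is the object of "repaired", inside a relative clause.
The relative pronoun is "that" (word 6); it is bound by the head noun immediately before it.
Its filler is the head noun "diagram", at word 5.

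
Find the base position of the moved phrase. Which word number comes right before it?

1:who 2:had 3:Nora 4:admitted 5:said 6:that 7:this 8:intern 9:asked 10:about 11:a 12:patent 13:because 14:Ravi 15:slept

4

The displaced element is "who" (word 1).
It is linked across 1 clause boundary (Ø).
It functions as the subject of "said", so the gap sits immediately after word 4 ("admitted").
Base order: Nora had admitted that who said that this intern asked about a patent because Ravi slept.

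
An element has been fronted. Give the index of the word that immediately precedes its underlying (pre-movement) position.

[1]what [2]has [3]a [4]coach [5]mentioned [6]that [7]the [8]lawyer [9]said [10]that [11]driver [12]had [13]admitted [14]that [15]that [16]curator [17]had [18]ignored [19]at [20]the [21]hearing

18

The displaced element is "what" (word 1).
It is linked across 3 clause boundaries (that → Ø → that).
It functions as the direct object of "ignored", so the gap sits immediately after word 18 ("ignored").
Base order: A coach has mentioned that the lawyer said that driver had admitted that that curator had ignored what at the hearing.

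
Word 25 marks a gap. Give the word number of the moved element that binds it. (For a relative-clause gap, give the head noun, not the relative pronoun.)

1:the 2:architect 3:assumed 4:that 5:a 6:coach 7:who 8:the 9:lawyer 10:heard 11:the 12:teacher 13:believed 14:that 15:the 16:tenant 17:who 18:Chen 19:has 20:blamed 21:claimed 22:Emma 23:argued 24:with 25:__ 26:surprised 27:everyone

The gap at 25 is the prepositional object of "argued", inside a relative clause.
The relative pronoun is "who" (word 7); it is bound by the head noun immediately before it.
Its filler is the head noun "coach", at word 6.

6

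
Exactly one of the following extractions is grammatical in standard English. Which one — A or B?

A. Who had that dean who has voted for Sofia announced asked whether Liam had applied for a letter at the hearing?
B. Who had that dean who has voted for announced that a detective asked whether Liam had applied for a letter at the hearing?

In B, the wh-phrase is extracted from inside a complex-NP island (relative clause) (introduced by "who"), which blocks movement.
In A, the extraction path crosses only that-complement boundaries, which are transparent.
So A is grammatical.

A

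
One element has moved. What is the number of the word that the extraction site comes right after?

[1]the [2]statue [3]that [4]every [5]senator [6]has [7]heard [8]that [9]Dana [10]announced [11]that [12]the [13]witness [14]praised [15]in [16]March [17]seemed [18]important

The displaced element is "the statue" (word 2).
It is linked across 2 clause boundaries (that → that).
It functions as the direct object of "praised", so the gap sits immediately after word 14 ("praised").
Base order: Every senator has heard that Dana announced that the witness praised the statue in March.

14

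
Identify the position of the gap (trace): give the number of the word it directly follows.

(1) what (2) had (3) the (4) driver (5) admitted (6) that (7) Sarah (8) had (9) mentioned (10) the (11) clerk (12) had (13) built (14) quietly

The displaced element is "what" (word 1).
It is linked across 2 clause boundaries (that → Ø).
It functions as the direct object of "built", so the gap sits immediately after word 13 ("built").
Base order: The driver had admitted that Sarah had mentioned the clerk had built what quietly.

13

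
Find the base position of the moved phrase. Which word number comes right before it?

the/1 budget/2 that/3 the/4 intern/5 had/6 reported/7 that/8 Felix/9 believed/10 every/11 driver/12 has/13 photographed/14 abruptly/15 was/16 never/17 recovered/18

The displaced element is "the budget" (word 2).
It is linked across 2 clause boundaries (that → Ø).
It functions as the direct object of "photographed", so the gap sits immediately after word 14 ("photographed").
Base order: The intern had reported that Felix believed every driver has photographed the budget abruptly.

14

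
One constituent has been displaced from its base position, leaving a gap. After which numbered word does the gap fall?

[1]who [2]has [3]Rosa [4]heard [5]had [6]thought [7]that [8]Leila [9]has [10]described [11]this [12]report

4

The displaced element is "who" (word 1).
It is linked across 1 clause boundary (Ø).
It functions as the subject of "thought", so the gap sits immediately after word 4 ("heard").
Base order: Rosa has heard that who had thought that Leila has described this report.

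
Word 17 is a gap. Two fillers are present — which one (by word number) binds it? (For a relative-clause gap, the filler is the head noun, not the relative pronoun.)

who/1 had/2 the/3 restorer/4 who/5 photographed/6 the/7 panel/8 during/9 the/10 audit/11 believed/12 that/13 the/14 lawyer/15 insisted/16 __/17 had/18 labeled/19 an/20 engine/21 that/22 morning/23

The marked gap is the subject of "labeled".
Its filler is the fronted wh-phrase "who", at word 1.
(The other dependency links word 4 to a gap after word 5.)

1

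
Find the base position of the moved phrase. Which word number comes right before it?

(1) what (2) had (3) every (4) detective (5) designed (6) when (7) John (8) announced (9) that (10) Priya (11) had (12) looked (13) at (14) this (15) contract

The displaced element is "what" (word 1).
It functions as the direct object of "designed", so the gap sits immediately after word 5 ("designed").
Base order: Every detective had designed what when John announced that Priya had looked at this contract.

5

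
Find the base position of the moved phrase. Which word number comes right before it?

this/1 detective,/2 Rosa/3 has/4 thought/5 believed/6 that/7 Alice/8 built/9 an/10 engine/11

5

The displaced element is "this detective" (word 2).
It is linked across 1 clause boundary (Ø).
It functions as the subject of "believed", so the gap sits immediately after word 5 ("thought").
Base order: Rosa has thought this detective believed that Alice built an engine.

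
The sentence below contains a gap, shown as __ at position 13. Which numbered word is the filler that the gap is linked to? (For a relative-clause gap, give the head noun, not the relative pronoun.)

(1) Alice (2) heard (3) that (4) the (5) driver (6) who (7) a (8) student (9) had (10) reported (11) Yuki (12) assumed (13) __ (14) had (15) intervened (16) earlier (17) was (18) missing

The gap at 13 is the subject of "intervened", inside a relative clause.
The relative pronoun is "who" (word 6); it is bound by the head noun immediately before it.
Its filler is the head noun "driver", at word 5.

5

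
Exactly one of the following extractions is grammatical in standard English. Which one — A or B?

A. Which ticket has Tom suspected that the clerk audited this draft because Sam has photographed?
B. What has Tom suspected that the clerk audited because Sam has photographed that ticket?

In A, the wh-phrase is extracted from inside an adjunct island (introduced by "because"), which blocks movement.
In B, the extraction path crosses only that-complement boundaries, which are transparent.
So B is grammatical.

B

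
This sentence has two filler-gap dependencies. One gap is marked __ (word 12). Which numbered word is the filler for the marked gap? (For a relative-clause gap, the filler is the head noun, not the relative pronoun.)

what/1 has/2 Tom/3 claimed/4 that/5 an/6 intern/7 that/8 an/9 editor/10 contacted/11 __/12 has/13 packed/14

7

The marked gap is inside the relative clause, the direct object of "contacted".
Its filler is the head noun "intern" (via "that"), at word 7.
(The other dependency links word 1 to a gap after word 14.)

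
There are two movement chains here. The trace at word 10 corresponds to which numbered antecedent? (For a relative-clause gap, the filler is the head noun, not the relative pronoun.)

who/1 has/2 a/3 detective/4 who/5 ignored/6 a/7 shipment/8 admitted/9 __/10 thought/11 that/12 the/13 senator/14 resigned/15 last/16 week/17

1

The marked gap is the subject of "thought".
Its filler is the fronted wh-phrase "who", at word 1.
(The other dependency links word 4 to a gap after word 5.)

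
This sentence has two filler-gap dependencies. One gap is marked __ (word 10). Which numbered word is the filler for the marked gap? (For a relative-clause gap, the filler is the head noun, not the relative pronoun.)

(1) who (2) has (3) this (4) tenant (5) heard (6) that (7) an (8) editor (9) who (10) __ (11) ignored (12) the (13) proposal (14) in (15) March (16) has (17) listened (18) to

The marked gap is inside the relative clause, the subject of "ignored".
Its filler is the head noun "editor" (via "who"), at word 8.
(The other dependency links word 1 to a gap after word 18.)

8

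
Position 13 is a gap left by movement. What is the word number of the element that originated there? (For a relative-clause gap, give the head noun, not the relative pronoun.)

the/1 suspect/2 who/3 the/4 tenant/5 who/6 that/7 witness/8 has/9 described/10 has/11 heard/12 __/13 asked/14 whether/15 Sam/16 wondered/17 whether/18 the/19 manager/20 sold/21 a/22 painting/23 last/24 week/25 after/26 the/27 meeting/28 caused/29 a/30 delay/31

The gap at 13 is the subject of "asked", inside a relative clause.
The relative pronoun is "who" (word 3); it is bound by the head noun immediately before it.
Its filler is the head noun "suspect", at word 2.

2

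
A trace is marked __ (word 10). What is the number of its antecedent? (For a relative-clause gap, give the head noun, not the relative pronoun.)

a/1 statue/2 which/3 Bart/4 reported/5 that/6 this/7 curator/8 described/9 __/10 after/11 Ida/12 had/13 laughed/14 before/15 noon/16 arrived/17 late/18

2

The gap at 10 is the object of "described", inside a relative clause.
The relative pronoun is "which" (word 3); it is bound by the head noun immediately before it.
Its filler is the head noun "statue", at word 2.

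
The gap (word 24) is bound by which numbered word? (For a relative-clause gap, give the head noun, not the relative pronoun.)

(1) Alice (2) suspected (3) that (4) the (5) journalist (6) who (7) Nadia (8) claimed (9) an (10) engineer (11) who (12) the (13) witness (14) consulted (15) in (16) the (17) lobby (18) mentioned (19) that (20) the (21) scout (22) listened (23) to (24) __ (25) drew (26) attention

The gap at 24 is the prepositional object of "listened", inside a relative clause.
The relative pronoun is "who" (word 6); it is bound by the head noun immediately before it.
Its filler is the head noun "journalist", at word 5.

5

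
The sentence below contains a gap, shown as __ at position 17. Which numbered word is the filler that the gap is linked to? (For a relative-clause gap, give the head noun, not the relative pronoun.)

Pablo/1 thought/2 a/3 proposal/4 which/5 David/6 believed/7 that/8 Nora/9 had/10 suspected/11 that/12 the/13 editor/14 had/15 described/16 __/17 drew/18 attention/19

The gap at 17 is the object of "described", inside a relative clause.
The relative pronoun is "which" (word 5); it is bound by the head noun immediately before it.
Its filler is the head noun "proposal", at word 4.

4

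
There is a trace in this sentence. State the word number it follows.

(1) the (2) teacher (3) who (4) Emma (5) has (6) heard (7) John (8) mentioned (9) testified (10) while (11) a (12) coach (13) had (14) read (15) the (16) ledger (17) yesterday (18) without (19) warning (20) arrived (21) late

The displaced element is "the teacher" (word 2).
It is linked across 2 clause boundaries (Ø → Ø).
It functions as the subject of "testified", so the gap sits immediately after word 8 ("mentioned").
Base order: Emma has heard John mentioned that the teacher testified while a coach had read the ledger yesterday without warning.

8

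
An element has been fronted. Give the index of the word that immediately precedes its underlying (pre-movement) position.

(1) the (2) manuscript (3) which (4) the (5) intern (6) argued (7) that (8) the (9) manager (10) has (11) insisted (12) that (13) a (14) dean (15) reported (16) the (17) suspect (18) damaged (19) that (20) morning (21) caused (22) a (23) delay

18

The displaced element is "the manuscript" (word 2).
It is linked across 3 clause boundaries (that → that → Ø).
It functions as the direct object of "damaged", so the gap sits immediately after word 18 ("damaged").
Base order: The intern argued that the manager has insisted that a dean reported the suspect damaged the manuscript that morning.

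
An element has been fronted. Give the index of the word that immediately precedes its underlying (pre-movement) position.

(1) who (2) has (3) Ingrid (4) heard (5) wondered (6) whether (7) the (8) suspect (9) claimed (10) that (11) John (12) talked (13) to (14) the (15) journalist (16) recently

The displaced element is "who" (word 1).
It is linked across 1 clause boundary (Ø).
It functions as the subject of "wondered", so the gap sits immediately after word 4 ("heard").
Base order: Ingrid has heard that who wondered whether the suspect claimed that John talked to the journalist recently.

4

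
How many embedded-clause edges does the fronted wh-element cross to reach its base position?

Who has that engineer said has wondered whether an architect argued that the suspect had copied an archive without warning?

"who" is extracted from the subject of "wondered".
Boundaries crossed, outermost first: [Ø] — 1 in total.

1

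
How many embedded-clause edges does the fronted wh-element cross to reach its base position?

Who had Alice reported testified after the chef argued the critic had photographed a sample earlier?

"who" is extracted from the subject of "testified".
Boundaries crossed, outermost first: [Ø] — 1 in total.

1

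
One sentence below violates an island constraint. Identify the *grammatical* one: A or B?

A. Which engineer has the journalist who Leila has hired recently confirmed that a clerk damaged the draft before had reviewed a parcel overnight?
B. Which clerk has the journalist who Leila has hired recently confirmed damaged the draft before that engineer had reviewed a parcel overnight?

In A, the wh-phrase is extracted from inside an adjunct island (introduced by "before"), which blocks movement.
In B, the extraction path crosses only that-complement boundaries, which are transparent.
So B is grammatical.

B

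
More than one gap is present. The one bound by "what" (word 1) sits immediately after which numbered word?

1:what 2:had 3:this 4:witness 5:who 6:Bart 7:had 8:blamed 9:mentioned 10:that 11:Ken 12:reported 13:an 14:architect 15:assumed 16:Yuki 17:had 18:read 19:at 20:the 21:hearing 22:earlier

The displaced element is "what" (word 1).
It is linked across 3 clause boundaries (that → Ø → Ø).
It functions as the direct object of "read", so the gap sits immediately after word 18 ("read").
Base order: This witness who Bart had blamed had mentioned that Ken reported an architect assumed Yuki had read what at the hearing earlier.

18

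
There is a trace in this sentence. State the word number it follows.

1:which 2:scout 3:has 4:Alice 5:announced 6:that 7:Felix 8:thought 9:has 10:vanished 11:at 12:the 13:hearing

The displaced element is "which scout" (word 2).
It is linked across 2 clause boundaries (that → Ø).
It functions as the subject of "vanished", so the gap sits immediately after word 8 ("thought").
Base order: Alice has announced that Felix thought that which scout has vanished at the hearing.

8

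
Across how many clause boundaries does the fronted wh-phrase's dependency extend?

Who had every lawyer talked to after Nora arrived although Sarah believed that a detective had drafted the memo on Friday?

0

"who" originates inside the matrix clause — no clause boundary is crossed.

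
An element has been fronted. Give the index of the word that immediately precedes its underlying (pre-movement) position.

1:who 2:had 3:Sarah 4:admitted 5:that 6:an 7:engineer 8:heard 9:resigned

The displaced element is "who" (word 1).
It is linked across 2 clause boundaries (that → Ø).
It functions as the subject of "resigned", so the gap sits immediately after word 8 ("heard").
Base order: Sarah had admitted that an engineer heard that who resigned.

8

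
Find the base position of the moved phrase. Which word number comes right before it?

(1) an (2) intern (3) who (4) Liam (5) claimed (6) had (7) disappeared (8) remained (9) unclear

5

The displaced element is "an intern" (word 2).
It is linked across 1 clause boundary (Ø).
It functions as the subject of "disappeared", so the gap sits immediately after word 5 ("claimed").
Base order: Liam claimed an intern had disappeared.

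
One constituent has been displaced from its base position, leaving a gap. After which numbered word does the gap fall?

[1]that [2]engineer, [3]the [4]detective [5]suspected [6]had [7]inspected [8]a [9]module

The displaced element is "that engineer" (word 2).
It is linked across 1 clause boundary (Ø).
It functions as the subject of "inspected", so the gap sits immediately after word 5 ("suspected").
Base order: The detective suspected that engineer had inspected a module.

5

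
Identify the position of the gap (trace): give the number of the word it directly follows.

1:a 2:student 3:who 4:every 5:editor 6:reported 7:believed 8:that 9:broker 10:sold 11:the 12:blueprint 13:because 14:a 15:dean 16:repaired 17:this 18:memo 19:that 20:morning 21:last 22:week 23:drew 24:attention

The displaced element is "a student" (word 2).
It is linked across 1 clause boundary (Ø).
It functions as the subject of "believed", so the gap sits immediately after word 6 ("reported").
Base order: Every editor reported that a student believed that broker sold the blueprint because a dean repaired this memo that morning last week.

6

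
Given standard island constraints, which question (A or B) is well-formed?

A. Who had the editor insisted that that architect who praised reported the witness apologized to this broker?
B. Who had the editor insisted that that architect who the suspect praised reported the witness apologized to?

In A, the wh-phrase is extracted from inside a complex-NP island (relative clause) (introduced by "who"), which blocks movement.
In B, the extraction path crosses only that-complement boundaries, which are transparent.
So B is grammatical.

B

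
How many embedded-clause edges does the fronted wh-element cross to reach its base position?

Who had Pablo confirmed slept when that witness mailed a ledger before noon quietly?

"who" is extracted from the subject of "slept".
Boundaries crossed, outermost first: [Ø] — 1 in total.

1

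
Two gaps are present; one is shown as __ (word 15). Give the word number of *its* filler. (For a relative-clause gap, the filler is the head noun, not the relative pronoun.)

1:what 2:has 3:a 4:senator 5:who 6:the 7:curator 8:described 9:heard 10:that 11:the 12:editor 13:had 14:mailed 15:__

1

The marked gap is the direct object of "mailed".
Its filler is the fronted wh-phrase "what", at word 1.
(The other dependency links word 4 to a gap after word 8.)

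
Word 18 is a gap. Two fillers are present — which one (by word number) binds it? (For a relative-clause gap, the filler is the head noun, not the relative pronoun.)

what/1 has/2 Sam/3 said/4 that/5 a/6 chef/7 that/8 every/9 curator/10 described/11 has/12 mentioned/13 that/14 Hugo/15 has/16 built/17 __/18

The marked gap is the direct object of "built".
Its filler is the fronted wh-phrase "what", at word 1.
(The other dependency links word 7 to a gap after word 11.)

1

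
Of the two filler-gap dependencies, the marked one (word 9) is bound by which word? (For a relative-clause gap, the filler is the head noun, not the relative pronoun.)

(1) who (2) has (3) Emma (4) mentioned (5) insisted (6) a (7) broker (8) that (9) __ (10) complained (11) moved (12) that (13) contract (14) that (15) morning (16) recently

The marked gap is inside the relative clause, the subject of "complained".
Its filler is the head noun "broker" (via "that"), at word 7.
(The other dependency links word 1 to a gap after word 4.)

7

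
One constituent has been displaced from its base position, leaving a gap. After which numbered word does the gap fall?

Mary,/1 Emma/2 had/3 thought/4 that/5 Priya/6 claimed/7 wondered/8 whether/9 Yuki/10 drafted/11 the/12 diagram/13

7

The displaced element is "Mary" (word 1).
It is linked across 2 clause boundaries (that → Ø).
It functions as the subject of "wondered", so the gap sits immediately after word 7 ("claimed").
Base order: Emma had thought that Priya claimed that Mary wondered whether Yuki drafted the diagram.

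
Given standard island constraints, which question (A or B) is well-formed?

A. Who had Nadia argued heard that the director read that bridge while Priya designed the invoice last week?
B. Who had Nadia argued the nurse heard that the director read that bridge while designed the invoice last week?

In B, the wh-phrase is extracted from inside an adjunct island (introduced by "while"), which blocks movement.
In A, the extraction path crosses only that-complement boundaries, which are transparent.
So A is grammatical.

A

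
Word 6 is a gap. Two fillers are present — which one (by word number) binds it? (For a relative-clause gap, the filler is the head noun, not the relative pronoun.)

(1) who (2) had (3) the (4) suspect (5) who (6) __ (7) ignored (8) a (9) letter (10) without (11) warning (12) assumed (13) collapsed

4

The marked gap is inside the relative clause, the subject of "ignored".
Its filler is the head noun "suspect" (via "who"), at word 4.
(The other dependency links word 1 to a gap after word 12.)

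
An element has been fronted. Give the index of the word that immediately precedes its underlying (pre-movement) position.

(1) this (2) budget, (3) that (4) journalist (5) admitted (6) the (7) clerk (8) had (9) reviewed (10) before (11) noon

The displaced element is "this budget" (word 2).
It is linked across 1 clause boundary (Ø).
It functions as the direct object of "reviewed", so the gap sits immediately after word 9 ("reviewed").
Base order: That journalist admitted the clerk had reviewed this budget before noon.

9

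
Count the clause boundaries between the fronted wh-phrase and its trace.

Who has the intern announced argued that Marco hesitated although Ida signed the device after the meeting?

1

"who" is extracted from the subject of "argued".
Boundaries crossed, outermost first: [Ø] — 1 in total.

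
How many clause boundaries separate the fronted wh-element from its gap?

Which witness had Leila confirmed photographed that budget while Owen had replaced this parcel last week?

1

"which witness" is extracted from the subject of "photographed".
Boundaries crossed, outermost first: [Ø] — 1 in total.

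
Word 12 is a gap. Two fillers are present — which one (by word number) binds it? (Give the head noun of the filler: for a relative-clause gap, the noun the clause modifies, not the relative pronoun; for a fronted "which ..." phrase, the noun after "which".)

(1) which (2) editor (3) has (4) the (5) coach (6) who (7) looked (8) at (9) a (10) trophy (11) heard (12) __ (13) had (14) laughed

2

The marked gap is the subject of "laughed".
Its filler is the fronted wh-phrase "which editor", at word 2.
(The other dependency links word 5 to a gap after word 6.)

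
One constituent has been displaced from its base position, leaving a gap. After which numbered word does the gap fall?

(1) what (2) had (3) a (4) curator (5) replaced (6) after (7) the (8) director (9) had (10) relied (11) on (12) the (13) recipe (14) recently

5

The displaced element is "what" (word 1).
It functions as the direct object of "replaced", so the gap sits immediately after word 5 ("replaced").
Base order: A curator had replaced what after the director had relied on the recipe recently.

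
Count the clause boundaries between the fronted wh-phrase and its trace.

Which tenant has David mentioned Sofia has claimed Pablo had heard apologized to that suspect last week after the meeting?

3

"which tenant" is extracted from the subject of "apologized".
Boundaries crossed, outermost first: [Ø], [Ø], [Ø] — 3 in total.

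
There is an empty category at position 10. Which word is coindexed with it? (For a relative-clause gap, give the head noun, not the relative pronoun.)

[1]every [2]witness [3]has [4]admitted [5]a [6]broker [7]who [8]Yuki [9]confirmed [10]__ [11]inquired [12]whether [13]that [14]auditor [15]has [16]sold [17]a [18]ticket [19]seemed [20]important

The gap at 10 is the subject of "inquired", inside a relative clause.
The relative pronoun is "who" (word 7); it is bound by the head noun immediately before it.
Its filler is the head noun "broker", at word 6.

6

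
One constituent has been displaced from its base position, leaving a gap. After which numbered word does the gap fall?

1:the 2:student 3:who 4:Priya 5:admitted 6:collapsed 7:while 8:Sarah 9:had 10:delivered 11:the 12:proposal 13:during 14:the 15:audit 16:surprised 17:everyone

The displaced element is "the student" (word 2).
It is linked across 1 clause boundary (Ø).
It functions as the subject of "collapsed", so the gap sits immediately after word 5 ("admitted").
Base order: Priya admitted that the student collapsed while Sarah had delivered the proposal during the audit.

5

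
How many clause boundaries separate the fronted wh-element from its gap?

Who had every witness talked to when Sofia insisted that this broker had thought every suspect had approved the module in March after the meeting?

"who" originates inside the matrix clause — no clause boundary is crossed.

0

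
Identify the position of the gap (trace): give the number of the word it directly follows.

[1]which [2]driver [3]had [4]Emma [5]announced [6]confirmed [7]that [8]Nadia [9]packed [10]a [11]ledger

5

The displaced element is "which driver" (word 2).
It is linked across 1 clause boundary (Ø).
It functions as the subject of "confirmed", so the gap sits immediately after word 5 ("announced").
Base order: Emma had announced which driver confirmed that Nadia packed a ledger.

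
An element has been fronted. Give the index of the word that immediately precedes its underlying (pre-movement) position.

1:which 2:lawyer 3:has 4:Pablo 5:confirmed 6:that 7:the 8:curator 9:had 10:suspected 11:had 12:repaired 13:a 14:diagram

The displaced element is "which lawyer" (word 2).
It is linked across 2 clause boundaries (that → Ø).
It functions as the subject of "repaired", so the gap sits immediately after word 10 ("suspected").
Base order: Pablo has confirmed that the curator had suspected which lawyer had repaired a diagram.

10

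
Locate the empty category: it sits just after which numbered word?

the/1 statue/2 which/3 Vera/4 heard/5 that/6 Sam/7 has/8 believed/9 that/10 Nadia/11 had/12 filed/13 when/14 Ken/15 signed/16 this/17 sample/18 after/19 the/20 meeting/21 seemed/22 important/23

The displaced element is "the statue" (word 2).
It is linked across 2 clause boundaries (that → that).
It functions as the direct object of "filed", so the gap sits immediately after word 13 ("filed").
Base order: Vera heard that Sam has believed that Nadia had filed the statue when Ken signed this sample after the meeting.

13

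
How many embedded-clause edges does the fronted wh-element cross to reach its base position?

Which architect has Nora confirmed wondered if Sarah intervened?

1

"which architect" is extracted from the subject of "wondered".
Boundaries crossed, outermost first: [Ø] — 1 in total.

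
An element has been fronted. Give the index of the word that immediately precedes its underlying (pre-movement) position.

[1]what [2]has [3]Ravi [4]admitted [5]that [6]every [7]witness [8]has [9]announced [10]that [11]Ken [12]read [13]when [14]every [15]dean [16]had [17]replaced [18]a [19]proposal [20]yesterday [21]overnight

12

The displaced element is "what" (word 1).
It is linked across 2 clause boundaries (that → that).
It functions as the direct object of "read", so the gap sits immediately after word 12 ("read").
Base order: Ravi has admitted that every witness has announced that Ken read what when every dean had replaced a proposal yesterday overnight.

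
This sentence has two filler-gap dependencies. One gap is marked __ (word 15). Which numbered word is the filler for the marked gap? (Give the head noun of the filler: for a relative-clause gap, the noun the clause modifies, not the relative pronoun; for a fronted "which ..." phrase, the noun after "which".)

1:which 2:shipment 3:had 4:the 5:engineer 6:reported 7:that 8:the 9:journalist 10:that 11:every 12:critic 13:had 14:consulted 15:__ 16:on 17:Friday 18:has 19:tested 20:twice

The marked gap is inside the relative clause, the direct object of "consulted".
Its filler is the head noun "journalist" (via "that"), at word 9.
(The other dependency links word 2 to a gap after word 19.)

9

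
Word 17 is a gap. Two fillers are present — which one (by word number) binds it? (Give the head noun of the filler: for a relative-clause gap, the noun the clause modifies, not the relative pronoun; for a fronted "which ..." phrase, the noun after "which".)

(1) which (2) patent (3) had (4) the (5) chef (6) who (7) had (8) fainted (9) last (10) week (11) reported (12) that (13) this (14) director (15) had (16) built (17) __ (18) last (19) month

2

The marked gap is the direct object of "built".
Its filler is the fronted wh-phrase "which patent", at word 2.
(The other dependency links word 5 to a gap after word 6.)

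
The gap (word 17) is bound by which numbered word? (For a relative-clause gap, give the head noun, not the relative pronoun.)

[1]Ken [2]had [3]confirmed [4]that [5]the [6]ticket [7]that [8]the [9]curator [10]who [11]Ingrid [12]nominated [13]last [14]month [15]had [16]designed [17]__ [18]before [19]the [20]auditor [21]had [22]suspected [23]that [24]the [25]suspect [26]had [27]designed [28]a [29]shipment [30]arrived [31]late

The gap at 17 is the object of "designed", inside a relative clause.
The relative pronoun is "that" (word 7); it is bound by the head noun immediately before it.
Its filler is the head noun "ticket", at word 6.

6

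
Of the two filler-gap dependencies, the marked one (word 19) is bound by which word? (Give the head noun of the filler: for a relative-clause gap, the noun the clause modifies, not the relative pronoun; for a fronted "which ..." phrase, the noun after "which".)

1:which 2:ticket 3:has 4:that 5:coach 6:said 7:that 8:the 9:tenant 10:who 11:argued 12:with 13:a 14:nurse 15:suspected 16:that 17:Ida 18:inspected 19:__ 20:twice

2

The marked gap is the direct object of "inspected".
Its filler is the fronted wh-phrase "which ticket", at word 2.
(The other dependency links word 9 to a gap after word 10.)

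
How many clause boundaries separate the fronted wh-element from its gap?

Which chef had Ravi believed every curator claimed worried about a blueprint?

"which chef" is extracted from the subject of "worried".
Boundaries crossed, outermost first: [Ø], [Ø] — 2 in total.

2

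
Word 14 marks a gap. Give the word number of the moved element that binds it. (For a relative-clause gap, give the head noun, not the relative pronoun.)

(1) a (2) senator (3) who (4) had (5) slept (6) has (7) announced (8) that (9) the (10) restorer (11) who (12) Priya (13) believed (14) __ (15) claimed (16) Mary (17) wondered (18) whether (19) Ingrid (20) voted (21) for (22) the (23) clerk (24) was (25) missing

The gap at 14 is the subject of "claimed", inside a relative clause.
The relative pronoun is "who" (word 11); it is bound by the head noun immediately before it.
Its filler is the head noun "restorer", at word 10.

10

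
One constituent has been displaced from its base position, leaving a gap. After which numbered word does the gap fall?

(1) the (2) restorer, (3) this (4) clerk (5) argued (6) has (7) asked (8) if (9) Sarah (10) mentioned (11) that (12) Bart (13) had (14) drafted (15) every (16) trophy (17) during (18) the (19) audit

5

The displaced element is "the restorer" (word 2).
It is linked across 1 clause boundary (Ø).
It functions as the subject of "asked", so the gap sits immediately after word 5 ("argued").
Base order: This clerk argued that the restorer has asked if Sarah mentioned that Bart had drafted every trophy during the audit.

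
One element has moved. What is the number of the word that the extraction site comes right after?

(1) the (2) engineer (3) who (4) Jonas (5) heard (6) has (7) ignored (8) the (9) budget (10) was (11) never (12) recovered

The displaced element is "the engineer" (word 2).
It is linked across 1 clause boundary (Ø).
It functions as the subject of "ignored", so the gap sits immediately after word 5 ("heard").
Base order: Jonas heard that the engineer has ignored the budget.

5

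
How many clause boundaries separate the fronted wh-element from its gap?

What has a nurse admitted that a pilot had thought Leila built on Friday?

2

"what" is extracted from the object of "built".
Boundaries crossed, outermost first: [that], [Ø] — 2 in total.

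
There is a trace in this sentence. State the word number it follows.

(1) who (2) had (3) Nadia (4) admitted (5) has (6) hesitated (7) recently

4

The displaced element is "who" (word 1).
It is linked across 1 clause boundary (Ø).
It functions as the subject of "hesitated", so the gap sits immediately after word 4 ("admitted").
Base order: Nadia had admitted who has hesitated recently.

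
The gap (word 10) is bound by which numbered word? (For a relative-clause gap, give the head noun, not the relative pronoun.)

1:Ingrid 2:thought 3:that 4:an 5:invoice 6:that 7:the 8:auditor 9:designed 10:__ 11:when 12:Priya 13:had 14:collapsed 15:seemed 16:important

5

The gap at 10 is the object of "designed", inside a relative clause.
The relative pronoun is "that" (word 6); it is bound by the head noun immediately before it.
Its filler is the head noun "invoice", at word 5.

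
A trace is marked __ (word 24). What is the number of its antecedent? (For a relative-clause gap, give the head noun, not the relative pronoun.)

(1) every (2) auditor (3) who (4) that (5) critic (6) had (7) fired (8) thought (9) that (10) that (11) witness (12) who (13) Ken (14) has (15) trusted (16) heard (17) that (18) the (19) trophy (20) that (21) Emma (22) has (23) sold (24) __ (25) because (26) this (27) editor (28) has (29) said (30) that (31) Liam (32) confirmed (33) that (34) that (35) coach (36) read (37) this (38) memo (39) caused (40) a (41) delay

19

The gap at 24 is the object of "sold", inside a relative clause.
The relative pronoun is "that" (word 20); it is bound by the head noun immediately before it.
Its filler is the head noun "trophy", at word 19.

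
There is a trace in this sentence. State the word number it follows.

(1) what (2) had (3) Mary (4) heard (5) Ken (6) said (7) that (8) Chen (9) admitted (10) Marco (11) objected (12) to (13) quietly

12

The displaced element is "what" (word 1).
It is linked across 3 clause boundaries (Ø → that → Ø).
It functions as the object of the preposition "to" of "objected", so the gap sits immediately after word 12 ("to").
Base order: Mary had heard Ken said that Chen admitted Marco objected to what quietly.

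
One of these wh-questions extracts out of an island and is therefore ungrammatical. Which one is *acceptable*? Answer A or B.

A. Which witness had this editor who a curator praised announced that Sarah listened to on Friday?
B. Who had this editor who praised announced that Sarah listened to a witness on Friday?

In B, the wh-phrase is extracted from inside a complex-NP island (relative clause) (introduced by "who"), which blocks movement.
In A, the extraction path crosses only that-complement boundaries, which are transparent.
So A is grammatical.

A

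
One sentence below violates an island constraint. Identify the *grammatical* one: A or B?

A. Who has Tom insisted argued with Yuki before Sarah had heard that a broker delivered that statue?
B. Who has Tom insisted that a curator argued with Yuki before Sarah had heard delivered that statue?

In B, the wh-phrase is extracted from inside an adjunct island (introduced by "before"), which blocks movement.
In A, the extraction path crosses only that-complement boundaries, which are transparent.
So A is grammatical.

A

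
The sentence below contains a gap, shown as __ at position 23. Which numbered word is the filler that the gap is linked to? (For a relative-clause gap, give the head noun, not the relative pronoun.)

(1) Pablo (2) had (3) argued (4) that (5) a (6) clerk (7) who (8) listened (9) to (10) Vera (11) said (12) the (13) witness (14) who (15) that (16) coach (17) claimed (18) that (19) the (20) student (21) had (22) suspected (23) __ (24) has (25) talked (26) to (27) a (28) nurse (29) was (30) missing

13

The gap at 23 is the subject of "talked", inside a relative clause.
The relative pronoun is "who" (word 14); it is bound by the head noun immediately before it.
Its filler is the head noun "witness", at word 13.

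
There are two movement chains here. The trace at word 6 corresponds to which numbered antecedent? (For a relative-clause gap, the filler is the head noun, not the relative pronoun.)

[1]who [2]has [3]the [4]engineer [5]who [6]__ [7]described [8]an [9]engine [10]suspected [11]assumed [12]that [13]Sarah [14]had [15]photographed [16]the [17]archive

4

The marked gap is inside the relative clause, the subject of "described".
Its filler is the head noun "engineer" (via "who"), at word 4.
(The other dependency links word 1 to a gap after word 10.)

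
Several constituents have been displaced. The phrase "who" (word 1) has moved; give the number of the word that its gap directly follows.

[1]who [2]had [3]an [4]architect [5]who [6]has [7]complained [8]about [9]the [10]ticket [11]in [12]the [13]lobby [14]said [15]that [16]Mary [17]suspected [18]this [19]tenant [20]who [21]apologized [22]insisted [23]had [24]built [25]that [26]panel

The displaced element is "who" (word 1).
It is linked across 3 clause boundaries (that → Ø → Ø).
It functions as the subject of "built", so the gap sits immediately after word 22 ("insisted").
Base order: An architect who has complained about the ticket in the lobby had said that Mary suspected this tenant who apologized insisted who had built that panel.

22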